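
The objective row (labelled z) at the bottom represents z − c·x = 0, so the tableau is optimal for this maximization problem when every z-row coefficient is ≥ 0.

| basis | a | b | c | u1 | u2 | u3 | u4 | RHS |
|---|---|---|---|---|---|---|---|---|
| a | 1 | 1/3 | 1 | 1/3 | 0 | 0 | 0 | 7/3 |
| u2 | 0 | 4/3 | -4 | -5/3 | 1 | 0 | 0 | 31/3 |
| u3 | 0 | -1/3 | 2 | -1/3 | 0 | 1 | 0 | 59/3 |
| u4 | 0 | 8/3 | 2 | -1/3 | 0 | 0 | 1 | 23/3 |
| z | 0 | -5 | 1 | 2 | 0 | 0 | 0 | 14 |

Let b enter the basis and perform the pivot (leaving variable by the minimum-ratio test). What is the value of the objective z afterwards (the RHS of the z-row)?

Ratio test on column b — row 1: (7/3)/(1/3) = 7; row 2: (31/3)/(4/3) = 31/4; row 3: entry -1/3 ≤ 0; row 4: (23/3)/(8/3) = 23/8. Minimum is 23/8 at row 4 (u4 leaves); pivot element 8/3.
Pivot on row 4; the z-row RHS becomes 14 − (-5)·(23/8) = 227/8.

227/8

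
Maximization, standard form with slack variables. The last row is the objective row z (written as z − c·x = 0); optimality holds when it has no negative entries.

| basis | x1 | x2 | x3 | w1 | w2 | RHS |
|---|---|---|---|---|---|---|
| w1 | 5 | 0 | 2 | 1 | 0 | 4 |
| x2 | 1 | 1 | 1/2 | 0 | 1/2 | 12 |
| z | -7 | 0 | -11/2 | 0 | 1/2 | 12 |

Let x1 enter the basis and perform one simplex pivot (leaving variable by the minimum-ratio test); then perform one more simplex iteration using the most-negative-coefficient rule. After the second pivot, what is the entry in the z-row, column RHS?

23

Ratio test on column x1 — row 1: 4/5 = 4/5; row 2: 12/1 = 12. Minimum is 4/5 at row 1 (w1 leaves); pivot element 5.
Divide row 1 by 5; eliminate column x1 from the other rows.
Second iteration: most negative z-row entry is -27/10 in column x3, so x3 enters.
Ratio test on column x3 — row 1: (4/5)/(2/5) = 2; row 2: (56/5)/(1/10) = 112. Minimum is 2 at row 1 (x1 leaves); pivot element 2/5.
Divide row 1 by 2/5; eliminate column x3 from the other rows.
After both pivots, the entry at the z-row, column RHS is 23.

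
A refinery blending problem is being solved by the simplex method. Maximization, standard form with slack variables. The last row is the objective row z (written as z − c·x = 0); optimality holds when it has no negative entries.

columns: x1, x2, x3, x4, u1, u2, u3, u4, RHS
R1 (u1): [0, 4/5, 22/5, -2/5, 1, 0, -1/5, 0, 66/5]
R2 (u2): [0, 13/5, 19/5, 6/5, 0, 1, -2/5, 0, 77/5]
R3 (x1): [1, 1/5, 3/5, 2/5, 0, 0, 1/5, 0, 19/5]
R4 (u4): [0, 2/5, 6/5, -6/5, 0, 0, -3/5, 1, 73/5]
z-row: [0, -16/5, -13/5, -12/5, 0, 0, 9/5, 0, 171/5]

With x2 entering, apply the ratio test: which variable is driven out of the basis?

u2

Column x2 entries and ratios — u1: (66/5)/(4/5) = 33/2; u2: (77/5)/(13/5) = 77/13; x1: (19/5)/(1/5) = 19; u4: (73/5)/(2/5) = 73/2.
Smallest ratio is 77/13 in the row of u2, so u2 leaves.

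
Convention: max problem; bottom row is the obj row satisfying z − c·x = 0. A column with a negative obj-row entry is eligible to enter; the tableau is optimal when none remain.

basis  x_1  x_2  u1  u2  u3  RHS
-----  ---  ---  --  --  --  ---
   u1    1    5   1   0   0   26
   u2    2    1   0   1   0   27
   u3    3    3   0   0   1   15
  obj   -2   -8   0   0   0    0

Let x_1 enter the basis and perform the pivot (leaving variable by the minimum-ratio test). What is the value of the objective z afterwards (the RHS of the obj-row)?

Ratio test on column x_1 — row 1: 26/1 = 26; row 2: 27/2 = 27/2; row 3: 15/3 = 5. Minimum is 5 at row 3 (u3 leaves); pivot element 3.
Pivot on row 3; the obj-row RHS becomes 0 − (-2)·5 = 10.

10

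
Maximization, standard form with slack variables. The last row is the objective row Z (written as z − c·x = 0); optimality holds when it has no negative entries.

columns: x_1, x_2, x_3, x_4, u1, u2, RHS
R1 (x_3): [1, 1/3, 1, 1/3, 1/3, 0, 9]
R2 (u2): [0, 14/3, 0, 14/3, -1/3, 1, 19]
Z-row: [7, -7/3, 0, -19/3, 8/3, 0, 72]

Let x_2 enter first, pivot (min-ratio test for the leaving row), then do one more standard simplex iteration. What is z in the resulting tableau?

Ratio test on column x_2 — row 1: 9/(1/3) = 27; row 2: 19/(14/3) = 57/14. Minimum is 57/14 at row 2 (u2 leaves); pivot element 14/3.
Pivot on row 2; the Z-row RHS becomes 72 − (-7/3)·(57/14) = 163/2.
Next entering variable (most negative Z-row entry -4): x_4.
Ratio test on column x_4 — row 1: entry 0 ≤ 0; row 2: (57/14)/1 = 57/14. Minimum is 57/14 at row 2 (x_2 leaves); pivot element 1.
After the second pivot the Z-row RHS is 163/2 − (-4)·(57/14) = 1369/14.

1369/14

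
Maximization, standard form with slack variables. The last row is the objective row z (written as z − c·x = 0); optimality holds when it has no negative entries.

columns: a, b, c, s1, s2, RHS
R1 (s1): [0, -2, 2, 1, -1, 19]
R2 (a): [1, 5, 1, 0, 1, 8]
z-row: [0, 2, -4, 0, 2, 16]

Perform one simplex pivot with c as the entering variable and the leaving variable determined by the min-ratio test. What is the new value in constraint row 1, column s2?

-3

Ratio test on column c — row 1: 19/2 = 19/2; row 2: 8/1 = 8. Minimum is 8 at row 2 (a leaves); pivot element 1.
Divide row 2 by 1; eliminate column c from the other rows.
Row 1 update in column s2: -1 − 2·1 = -3.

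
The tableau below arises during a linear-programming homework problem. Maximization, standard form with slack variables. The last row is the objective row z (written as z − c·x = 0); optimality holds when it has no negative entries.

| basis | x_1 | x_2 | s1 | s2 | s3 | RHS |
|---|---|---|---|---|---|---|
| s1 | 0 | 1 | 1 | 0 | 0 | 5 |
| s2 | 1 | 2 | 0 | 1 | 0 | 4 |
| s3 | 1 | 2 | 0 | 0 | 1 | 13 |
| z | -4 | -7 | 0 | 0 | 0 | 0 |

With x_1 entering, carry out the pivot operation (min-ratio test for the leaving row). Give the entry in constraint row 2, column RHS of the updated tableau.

Ratio test on column x_1 — row 1: entry 0 ≤ 0; row 2: 4/1 = 4; row 3: 13/1 = 13. Minimum is 4 at row 2 (s2 leaves); pivot element 1.
Divide row 2 by 1; eliminate column x_1 from the other rows.
In the new row 2, the RHS entry is the old entry divided by the pivot: 4/1 = 4.

4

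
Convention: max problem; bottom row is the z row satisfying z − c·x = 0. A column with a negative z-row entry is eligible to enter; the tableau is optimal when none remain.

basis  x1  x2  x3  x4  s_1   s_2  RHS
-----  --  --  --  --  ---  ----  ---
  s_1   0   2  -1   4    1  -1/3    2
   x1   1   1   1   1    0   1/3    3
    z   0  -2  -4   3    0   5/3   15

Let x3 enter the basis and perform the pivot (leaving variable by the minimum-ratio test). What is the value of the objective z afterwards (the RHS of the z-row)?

27

Ratio test on column x3 — row 1: entry -1 ≤ 0; row 2: 3/1 = 3. Minimum is 3 at row 2 (x1 leaves); pivot element 1.
Pivot on row 2; the z-row RHS becomes 15 − (-4)·3 = 27.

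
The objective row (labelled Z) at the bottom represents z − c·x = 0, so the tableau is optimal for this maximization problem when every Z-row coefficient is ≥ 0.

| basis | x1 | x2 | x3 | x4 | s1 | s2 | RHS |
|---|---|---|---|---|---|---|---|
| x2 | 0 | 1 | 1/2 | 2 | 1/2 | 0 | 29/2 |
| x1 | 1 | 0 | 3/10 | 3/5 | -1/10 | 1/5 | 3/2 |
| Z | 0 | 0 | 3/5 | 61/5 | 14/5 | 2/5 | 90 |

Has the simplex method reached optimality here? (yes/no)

yes

Every Z-row coefficient is ≥ 0, so the tableau is optimal.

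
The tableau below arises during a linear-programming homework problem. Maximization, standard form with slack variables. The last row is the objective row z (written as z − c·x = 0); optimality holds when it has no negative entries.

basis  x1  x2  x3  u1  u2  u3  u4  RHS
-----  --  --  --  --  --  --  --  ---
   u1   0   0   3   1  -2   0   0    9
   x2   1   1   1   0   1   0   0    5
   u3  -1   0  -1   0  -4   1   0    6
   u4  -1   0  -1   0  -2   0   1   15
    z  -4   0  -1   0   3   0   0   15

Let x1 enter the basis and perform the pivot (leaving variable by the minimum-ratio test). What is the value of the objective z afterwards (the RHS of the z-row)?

Ratio test on column x1 — row 1: entry 0 ≤ 0; row 2: 5/1 = 5; row 3: entry -1 ≤ 0; row 4: entry -1 ≤ 0. Minimum is 5 at row 2 (x2 leaves); pivot element 1.
Pivot on row 2; the z-row RHS becomes 15 − (-4)·5 = 35.

35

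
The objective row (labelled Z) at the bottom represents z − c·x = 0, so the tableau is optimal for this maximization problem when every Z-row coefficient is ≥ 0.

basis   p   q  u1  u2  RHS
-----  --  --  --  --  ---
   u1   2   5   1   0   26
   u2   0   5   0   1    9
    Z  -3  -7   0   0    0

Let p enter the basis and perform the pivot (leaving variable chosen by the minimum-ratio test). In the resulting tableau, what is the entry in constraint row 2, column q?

Ratio test on column p — row 1: 26/2 = 13; row 2: entry 0 ≤ 0. Minimum is 13 at row 1 (u1 leaves); pivot element 2.
Divide row 1 by 2; eliminate column p from the other rows.
Row 2 update in column q: 5 − 0·(5/2) = 5.

5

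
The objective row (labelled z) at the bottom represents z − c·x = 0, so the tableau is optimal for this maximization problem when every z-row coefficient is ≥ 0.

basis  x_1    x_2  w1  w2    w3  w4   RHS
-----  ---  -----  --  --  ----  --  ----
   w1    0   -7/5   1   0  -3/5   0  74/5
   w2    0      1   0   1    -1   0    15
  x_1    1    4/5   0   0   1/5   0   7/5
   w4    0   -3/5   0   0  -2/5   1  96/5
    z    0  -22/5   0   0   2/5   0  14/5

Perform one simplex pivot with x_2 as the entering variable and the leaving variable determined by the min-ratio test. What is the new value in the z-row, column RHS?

21/2

Ratio test on column x_2 — row 1: entry -7/5 ≤ 0; row 2: 15/1 = 15; row 3: (7/5)/(4/5) = 7/4; row 4: entry -3/5 ≤ 0. Minimum is 7/4 at row 3 (x_1 leaves); pivot element 4/5.
Divide row 3 by 4/5; eliminate column x_2 from the other rows.
z-row update in column RHS: 14/5 − (-22/5)·(7/4) = 21/2.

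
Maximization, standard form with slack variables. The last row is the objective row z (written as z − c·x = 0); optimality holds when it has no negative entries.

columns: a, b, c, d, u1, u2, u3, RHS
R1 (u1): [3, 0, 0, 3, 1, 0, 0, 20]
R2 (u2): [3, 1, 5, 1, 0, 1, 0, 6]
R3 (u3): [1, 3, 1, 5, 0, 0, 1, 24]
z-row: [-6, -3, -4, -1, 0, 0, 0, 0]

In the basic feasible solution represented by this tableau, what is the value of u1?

u1 is basic (row 1); its value is the RHS of that row, 20.

20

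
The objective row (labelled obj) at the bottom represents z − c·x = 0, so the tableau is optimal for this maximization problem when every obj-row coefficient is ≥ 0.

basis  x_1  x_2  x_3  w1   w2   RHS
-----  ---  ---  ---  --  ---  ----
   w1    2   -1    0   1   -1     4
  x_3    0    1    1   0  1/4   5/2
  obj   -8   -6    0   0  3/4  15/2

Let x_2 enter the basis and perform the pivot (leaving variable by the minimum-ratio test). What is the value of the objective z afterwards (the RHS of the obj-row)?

Ratio test on column x_2 — row 1: entry -1 ≤ 0; row 2: (5/2)/1 = 5/2. Minimum is 5/2 at row 2 (x_3 leaves); pivot element 1.
Pivot on row 2; the obj-row RHS becomes 15/2 − (-6)·(5/2) = 45/2.

45/2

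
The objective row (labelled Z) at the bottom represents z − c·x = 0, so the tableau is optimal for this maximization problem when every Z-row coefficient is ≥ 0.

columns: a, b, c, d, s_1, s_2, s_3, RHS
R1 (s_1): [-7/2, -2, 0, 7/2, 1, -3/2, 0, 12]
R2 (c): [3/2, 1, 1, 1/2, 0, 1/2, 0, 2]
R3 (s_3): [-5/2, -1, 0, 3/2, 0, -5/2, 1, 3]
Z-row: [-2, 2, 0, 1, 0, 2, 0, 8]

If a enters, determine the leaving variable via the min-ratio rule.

Column a entries and ratios — s_1: -7/2 ≤ 0, skip; c: 2/(3/2) = 4/3; s_3: -5/2 ≤ 0, skip.
Smallest ratio is 4/3 in the row of c, so c leaves.

c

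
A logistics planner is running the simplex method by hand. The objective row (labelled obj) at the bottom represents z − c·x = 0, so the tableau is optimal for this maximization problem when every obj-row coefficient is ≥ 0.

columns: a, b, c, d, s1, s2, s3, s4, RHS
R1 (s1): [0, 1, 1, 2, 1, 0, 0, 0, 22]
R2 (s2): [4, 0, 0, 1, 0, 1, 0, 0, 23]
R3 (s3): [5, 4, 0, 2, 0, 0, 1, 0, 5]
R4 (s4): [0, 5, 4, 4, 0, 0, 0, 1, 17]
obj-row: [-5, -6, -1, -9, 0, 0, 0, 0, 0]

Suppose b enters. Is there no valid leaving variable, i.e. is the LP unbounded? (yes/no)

Column b has positive entries in row(s) 1, 3, 4, so the ratio test bounds it — not unbounded.

no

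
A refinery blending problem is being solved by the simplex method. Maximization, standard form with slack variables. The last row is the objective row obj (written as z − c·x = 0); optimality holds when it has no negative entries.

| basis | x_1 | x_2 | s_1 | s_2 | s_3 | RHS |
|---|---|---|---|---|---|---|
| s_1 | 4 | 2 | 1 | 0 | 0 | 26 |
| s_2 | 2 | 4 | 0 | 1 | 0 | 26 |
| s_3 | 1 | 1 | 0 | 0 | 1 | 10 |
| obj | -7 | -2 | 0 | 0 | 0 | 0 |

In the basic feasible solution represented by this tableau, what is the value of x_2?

0

x_2 is not in the basis, so in the current basic feasible solution x_2 = 0.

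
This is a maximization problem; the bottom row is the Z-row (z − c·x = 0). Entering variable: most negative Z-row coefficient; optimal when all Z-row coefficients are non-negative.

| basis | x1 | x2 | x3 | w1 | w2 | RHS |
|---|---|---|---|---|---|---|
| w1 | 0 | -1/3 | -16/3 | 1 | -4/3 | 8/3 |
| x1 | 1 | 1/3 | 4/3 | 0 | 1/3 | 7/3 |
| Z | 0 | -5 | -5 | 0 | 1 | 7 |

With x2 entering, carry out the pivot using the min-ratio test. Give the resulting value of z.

42

Ratio test on column x2 — row 1: entry -1/3 ≤ 0; row 2: (7/3)/(1/3) = 7. Minimum is 7 at row 2 (x1 leaves); pivot element 1/3.
Pivot on row 2; the Z-row RHS becomes 7 − (-5)·7 = 42.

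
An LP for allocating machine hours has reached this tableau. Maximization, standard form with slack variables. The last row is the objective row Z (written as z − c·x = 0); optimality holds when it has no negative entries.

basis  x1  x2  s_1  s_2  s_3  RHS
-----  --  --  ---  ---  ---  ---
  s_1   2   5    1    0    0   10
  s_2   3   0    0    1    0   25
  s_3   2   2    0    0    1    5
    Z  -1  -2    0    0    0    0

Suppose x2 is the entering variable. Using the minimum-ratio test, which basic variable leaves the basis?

s_1

Column x2 entries and ratios — s_1: 10/5 = 2; s_2: 0 ≤ 0, skip; s_3: 5/2 = 5/2.
Smallest ratio is 2 in the row of s_1, so s_1 leaves.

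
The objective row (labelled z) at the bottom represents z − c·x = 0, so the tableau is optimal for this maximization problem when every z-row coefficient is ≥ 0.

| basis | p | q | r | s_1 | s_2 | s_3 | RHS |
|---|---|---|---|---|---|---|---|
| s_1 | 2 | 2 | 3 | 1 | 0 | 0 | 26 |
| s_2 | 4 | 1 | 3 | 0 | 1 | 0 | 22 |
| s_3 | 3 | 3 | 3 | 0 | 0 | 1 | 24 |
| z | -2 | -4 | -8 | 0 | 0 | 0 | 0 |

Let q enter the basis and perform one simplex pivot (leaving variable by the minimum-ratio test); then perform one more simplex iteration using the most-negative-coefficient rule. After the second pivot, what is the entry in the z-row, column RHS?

Ratio test on column q — row 1: 26/2 = 13; row 2: 22/1 = 22; row 3: 24/3 = 8. Minimum is 8 at row 3 (s_3 leaves); pivot element 3.
Divide row 3 by 3; eliminate column q from the other rows.
Second iteration: most negative z-row entry is -4 in column r, so r enters.
Ratio test on column r — row 1: 10/1 = 10; row 2: 14/2 = 7; row 3: 8/1 = 8. Minimum is 7 at row 2 (s_2 leaves); pivot element 2.
Divide row 2 by 2; eliminate column r from the other rows.
After both pivots, the entry at the z-row, column RHS is 60.

60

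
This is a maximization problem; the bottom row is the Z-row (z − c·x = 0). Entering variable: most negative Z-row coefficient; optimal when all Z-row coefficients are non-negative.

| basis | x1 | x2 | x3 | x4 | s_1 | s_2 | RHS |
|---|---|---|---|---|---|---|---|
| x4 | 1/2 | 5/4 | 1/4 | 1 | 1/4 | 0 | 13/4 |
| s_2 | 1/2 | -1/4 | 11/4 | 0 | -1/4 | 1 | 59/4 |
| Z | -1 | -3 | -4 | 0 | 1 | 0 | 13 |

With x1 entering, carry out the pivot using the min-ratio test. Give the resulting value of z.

39/2

Ratio test on column x1 — row 1: (13/4)/(1/2) = 13/2; row 2: (59/4)/(1/2) = 59/2. Minimum is 13/2 at row 1 (x4 leaves); pivot element 1/2.
Pivot on row 1; the Z-row RHS becomes 13 − (-1)·(13/2) = 39/2.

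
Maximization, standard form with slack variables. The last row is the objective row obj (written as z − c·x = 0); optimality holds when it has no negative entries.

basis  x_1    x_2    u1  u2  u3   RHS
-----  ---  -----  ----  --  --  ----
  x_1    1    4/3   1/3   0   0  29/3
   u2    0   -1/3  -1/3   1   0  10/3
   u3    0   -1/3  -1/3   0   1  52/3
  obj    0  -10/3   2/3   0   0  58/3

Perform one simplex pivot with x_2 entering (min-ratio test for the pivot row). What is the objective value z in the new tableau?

87/2

Ratio test on column x_2 — row 1: (29/3)/(4/3) = 29/4; row 2: entry -1/3 ≤ 0; row 3: entry -1/3 ≤ 0. Minimum is 29/4 at row 1 (x_1 leaves); pivot element 4/3.
Pivot on row 1; the obj-row RHS becomes 58/3 − (-10/3)·(29/4) = 87/2.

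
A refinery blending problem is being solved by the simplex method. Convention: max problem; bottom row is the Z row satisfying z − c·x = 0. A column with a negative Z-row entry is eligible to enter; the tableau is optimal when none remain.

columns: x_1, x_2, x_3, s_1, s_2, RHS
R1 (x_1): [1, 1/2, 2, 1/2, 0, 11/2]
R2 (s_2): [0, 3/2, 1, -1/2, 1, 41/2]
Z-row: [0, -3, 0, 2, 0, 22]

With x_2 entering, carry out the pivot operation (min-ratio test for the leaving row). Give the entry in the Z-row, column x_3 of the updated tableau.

12

Ratio test on column x_2 — row 1: (11/2)/(1/2) = 11; row 2: (41/2)/(3/2) = 41/3. Minimum is 11 at row 1 (x_1 leaves); pivot element 1/2.
Divide row 1 by 1/2; eliminate column x_2 from the other rows.
Z-row update in column x_3: 0 − (-3)·4 = 12.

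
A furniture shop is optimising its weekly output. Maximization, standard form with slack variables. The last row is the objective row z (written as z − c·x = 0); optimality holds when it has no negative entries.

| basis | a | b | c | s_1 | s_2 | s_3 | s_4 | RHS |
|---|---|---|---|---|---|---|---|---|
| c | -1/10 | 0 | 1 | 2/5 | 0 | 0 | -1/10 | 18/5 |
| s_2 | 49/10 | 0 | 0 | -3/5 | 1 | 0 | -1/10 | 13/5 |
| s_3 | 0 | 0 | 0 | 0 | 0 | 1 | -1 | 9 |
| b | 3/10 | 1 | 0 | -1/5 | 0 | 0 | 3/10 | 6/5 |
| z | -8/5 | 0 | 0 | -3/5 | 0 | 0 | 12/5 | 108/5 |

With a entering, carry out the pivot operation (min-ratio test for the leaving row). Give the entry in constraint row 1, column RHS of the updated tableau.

179/49

Ratio test on column a — row 1: entry -1/10 ≤ 0; row 2: (13/5)/(49/10) = 26/49; row 3: entry 0 ≤ 0; row 4: (6/5)/(3/10) = 4. Minimum is 26/49 at row 2 (s_2 leaves); pivot element 49/10.
Divide row 2 by 49/10; eliminate column a from the other rows.
Row 1 update in column RHS: 18/5 − (-1/10)·(26/49) = 179/49.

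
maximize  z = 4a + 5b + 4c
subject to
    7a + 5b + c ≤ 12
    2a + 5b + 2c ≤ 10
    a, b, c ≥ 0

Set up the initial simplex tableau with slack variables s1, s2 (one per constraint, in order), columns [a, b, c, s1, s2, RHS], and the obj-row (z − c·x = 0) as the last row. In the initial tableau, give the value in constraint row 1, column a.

7

Constraint 1 has coefficient 7 on a.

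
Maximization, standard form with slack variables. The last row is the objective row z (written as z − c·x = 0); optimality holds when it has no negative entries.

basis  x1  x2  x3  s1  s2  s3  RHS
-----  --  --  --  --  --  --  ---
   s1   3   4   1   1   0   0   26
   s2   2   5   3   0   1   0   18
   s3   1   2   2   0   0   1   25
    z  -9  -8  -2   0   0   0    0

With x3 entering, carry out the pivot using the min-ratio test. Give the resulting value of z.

Ratio test on column x3 — row 1: 26/1 = 26; row 2: 18/3 = 6; row 3: 25/2 = 25/2. Minimum is 6 at row 2 (s2 leaves); pivot element 3.
Pivot on row 2; the z-row RHS becomes 0 − (-2)·6 = 12.

12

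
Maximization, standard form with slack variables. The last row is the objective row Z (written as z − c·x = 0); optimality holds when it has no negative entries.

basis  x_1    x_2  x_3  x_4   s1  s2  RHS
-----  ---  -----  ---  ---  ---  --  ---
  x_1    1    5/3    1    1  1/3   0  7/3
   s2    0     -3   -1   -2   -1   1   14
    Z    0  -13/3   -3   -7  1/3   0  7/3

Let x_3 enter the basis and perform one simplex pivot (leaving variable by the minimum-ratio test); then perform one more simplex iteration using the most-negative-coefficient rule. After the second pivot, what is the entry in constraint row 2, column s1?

-1/3

Ratio test on column x_3 — row 1: (7/3)/1 = 7/3; row 2: entry -1 ≤ 0. Minimum is 7/3 at row 1 (x_1 leaves); pivot element 1.
Divide row 1 by 1; eliminate column x_3 from the other rows.
Second iteration: most negative Z-row entry is -4 in column x_4, so x_4 enters.
Ratio test on column x_4 — row 1: (7/3)/1 = 7/3; row 2: entry -1 ≤ 0. Minimum is 7/3 at row 1 (x_3 leaves); pivot element 1.
Divide row 1 by 1; eliminate column x_4 from the other rows.
After both pivots, the entry at constraint row 2, column s1 is -1/3.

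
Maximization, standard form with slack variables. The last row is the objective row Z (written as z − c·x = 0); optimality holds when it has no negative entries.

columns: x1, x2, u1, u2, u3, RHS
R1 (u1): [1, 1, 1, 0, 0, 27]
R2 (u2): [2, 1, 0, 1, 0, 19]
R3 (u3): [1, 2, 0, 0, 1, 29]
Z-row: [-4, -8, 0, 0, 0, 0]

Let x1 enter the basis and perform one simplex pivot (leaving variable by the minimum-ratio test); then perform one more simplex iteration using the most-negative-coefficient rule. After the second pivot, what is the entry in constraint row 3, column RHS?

13

Ratio test on column x1 — row 1: 27/1 = 27; row 2: 19/2 = 19/2; row 3: 29/1 = 29. Minimum is 19/2 at row 2 (u2 leaves); pivot element 2.
Divide row 2 by 2; eliminate column x1 from the other rows.
Second iteration: most negative Z-row entry is -6 in column x2, so x2 enters.
Ratio test on column x2 — row 1: (35/2)/(1/2) = 35; row 2: (19/2)/(1/2) = 19; row 3: (39/2)/(3/2) = 13. Minimum is 13 at row 3 (u3 leaves); pivot element 3/2.
Divide row 3 by 3/2; eliminate column x2 from the other rows.
After both pivots, the entry at constraint row 3, column RHS is 13.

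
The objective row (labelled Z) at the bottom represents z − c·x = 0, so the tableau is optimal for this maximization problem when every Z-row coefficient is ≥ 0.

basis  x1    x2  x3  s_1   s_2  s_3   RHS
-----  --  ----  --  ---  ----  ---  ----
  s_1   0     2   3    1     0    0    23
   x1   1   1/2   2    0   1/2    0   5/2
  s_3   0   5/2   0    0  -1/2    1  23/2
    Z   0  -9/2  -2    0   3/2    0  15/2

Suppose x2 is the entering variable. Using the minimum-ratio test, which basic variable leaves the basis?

Column x2 entries and ratios — s_1: 23/2 = 23/2; x1: (5/2)/(1/2) = 5; s_3: (23/2)/(5/2) = 23/5.
Smallest ratio is 23/5 in the row of s_3, so s_3 leaves.

s_3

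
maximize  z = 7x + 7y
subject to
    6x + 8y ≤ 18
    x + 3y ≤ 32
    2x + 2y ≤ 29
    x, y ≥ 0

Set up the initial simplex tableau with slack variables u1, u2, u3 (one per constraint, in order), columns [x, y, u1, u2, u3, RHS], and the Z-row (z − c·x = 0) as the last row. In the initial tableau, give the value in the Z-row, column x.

-7

The Z-row carries the negated objective coefficients: the x entry is -7.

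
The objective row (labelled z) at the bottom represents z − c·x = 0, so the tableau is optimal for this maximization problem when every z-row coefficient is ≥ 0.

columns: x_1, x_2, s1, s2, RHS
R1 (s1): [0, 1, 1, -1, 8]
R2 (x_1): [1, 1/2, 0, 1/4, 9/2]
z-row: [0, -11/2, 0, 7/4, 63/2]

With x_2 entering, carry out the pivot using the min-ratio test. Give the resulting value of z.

Ratio test on column x_2 — row 1: 8/1 = 8; row 2: (9/2)/(1/2) = 9. Minimum is 8 at row 1 (s1 leaves); pivot element 1.
Pivot on row 1; the z-row RHS becomes 63/2 − (-11/2)·8 = 151/2.

151/2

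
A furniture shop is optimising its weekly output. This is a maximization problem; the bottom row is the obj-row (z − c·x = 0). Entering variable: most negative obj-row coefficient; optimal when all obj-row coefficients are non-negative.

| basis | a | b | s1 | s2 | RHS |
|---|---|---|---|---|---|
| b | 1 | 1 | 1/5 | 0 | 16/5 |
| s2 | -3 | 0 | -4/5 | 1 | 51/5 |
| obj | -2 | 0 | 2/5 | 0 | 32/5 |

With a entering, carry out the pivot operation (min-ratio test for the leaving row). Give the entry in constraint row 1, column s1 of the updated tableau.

1/5

Ratio test on column a — row 1: (16/5)/1 = 16/5; row 2: entry -3 ≤ 0. Minimum is 16/5 at row 1 (b leaves); pivot element 1.
Divide row 1 by 1; eliminate column a from the other rows.
In the new row 1, the s1 entry is the old entry divided by the pivot: (1/5)/1 = 1/5.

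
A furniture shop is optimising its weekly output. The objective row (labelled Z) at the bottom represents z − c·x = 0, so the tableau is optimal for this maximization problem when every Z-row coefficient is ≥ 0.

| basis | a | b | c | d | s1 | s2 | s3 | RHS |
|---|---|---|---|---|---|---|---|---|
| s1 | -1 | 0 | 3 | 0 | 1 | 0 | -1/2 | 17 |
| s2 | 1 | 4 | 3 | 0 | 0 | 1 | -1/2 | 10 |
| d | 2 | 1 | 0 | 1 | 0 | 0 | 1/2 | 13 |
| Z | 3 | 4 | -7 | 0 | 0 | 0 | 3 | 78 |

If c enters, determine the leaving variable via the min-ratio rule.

Column c entries and ratios — s1: 17/3 = 17/3; s2: 10/3 = 10/3; d: 0 ≤ 0, skip.
Smallest ratio is 10/3 in the row of s2, so s2 leaves.

s2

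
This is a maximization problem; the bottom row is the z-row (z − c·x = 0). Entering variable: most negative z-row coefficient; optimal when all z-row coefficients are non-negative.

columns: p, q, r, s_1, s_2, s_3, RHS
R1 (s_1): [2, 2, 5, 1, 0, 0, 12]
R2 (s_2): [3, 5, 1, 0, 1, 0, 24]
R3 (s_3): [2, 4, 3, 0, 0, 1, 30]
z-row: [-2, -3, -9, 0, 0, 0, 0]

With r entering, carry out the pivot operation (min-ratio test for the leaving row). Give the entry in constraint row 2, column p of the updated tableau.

13/5

Ratio test on column r — row 1: 12/5 = 12/5; row 2: 24/1 = 24; row 3: 30/3 = 10. Minimum is 12/5 at row 1 (s_1 leaves); pivot element 5.
Divide row 1 by 5; eliminate column r from the other rows.
Row 2 update in column p: 3 − 1·(2/5) = 13/5.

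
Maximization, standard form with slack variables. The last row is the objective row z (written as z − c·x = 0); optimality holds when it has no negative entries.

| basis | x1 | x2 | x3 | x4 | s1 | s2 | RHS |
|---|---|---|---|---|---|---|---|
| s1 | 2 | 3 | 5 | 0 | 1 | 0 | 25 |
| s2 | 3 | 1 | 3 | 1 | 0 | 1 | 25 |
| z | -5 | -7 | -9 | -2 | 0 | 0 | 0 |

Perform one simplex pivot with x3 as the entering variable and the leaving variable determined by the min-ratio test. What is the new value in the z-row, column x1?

Ratio test on column x3 — row 1: 25/5 = 5; row 2: 25/3 = 25/3. Minimum is 5 at row 1 (s1 leaves); pivot element 5.
Divide row 1 by 5; eliminate column x3 from the other rows.
z-row update in column x1: -5 − (-9)·(2/5) = -7/5.

-7/5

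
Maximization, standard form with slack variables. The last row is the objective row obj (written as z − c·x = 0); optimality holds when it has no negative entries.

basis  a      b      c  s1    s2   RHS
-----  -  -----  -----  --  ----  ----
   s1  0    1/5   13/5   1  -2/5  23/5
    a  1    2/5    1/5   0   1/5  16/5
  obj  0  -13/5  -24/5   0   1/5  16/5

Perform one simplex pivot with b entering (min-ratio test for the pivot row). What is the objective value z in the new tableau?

24

Ratio test on column b — row 1: (23/5)/(1/5) = 23; row 2: (16/5)/(2/5) = 8. Minimum is 8 at row 2 (a leaves); pivot element 2/5.
Pivot on row 2; the obj-row RHS becomes 16/5 − (-13/5)·8 = 24.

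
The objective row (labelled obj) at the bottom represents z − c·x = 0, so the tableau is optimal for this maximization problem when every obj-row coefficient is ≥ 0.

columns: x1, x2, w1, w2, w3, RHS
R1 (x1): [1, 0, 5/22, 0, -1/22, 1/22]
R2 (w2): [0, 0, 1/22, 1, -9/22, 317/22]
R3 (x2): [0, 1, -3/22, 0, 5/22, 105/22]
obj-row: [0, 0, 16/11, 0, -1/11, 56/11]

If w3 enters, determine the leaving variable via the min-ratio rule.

Column w3 entries and ratios — x1: -1/22 ≤ 0, skip; w2: -9/22 ≤ 0, skip; x2: (105/22)/(5/22) = 21.
Smallest ratio is 21 in the row of x2, so x2 leaves.

x2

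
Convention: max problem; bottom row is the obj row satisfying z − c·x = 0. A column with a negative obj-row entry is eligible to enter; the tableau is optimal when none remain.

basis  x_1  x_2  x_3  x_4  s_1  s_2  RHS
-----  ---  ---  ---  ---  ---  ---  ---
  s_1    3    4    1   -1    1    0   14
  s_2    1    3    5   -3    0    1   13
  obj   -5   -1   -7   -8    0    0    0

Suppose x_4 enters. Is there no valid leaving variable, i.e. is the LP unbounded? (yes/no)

Every constraint-row entry in column x_4 is ≤ 0, so increasing x_4 is unbounded.

yes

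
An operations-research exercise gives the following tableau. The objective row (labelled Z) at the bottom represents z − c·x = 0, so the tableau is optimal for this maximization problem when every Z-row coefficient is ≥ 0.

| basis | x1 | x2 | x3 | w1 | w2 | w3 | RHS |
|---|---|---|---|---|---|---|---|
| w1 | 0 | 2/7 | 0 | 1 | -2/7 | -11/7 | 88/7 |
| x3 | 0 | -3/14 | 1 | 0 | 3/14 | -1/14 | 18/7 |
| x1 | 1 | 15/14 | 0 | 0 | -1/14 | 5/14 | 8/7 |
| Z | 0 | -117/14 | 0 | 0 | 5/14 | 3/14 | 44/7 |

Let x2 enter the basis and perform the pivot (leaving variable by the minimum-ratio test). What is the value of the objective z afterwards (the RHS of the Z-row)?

Ratio test on column x2 — row 1: (88/7)/(2/7) = 44; row 2: entry -3/14 ≤ 0; row 3: (8/7)/(15/14) = 16/15. Minimum is 16/15 at row 3 (x1 leaves); pivot element 15/14.
Pivot on row 3; the Z-row RHS becomes 44/7 − (-117/14)·(16/15) = 76/5.

76/5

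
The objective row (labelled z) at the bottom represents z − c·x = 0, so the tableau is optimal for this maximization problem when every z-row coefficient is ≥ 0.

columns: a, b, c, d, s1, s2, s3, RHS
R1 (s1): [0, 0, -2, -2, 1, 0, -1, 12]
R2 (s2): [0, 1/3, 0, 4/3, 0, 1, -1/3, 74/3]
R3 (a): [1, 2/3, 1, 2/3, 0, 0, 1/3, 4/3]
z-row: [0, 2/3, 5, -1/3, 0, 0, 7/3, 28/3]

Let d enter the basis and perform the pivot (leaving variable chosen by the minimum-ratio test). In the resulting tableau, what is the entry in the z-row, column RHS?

10

Ratio test on column d — row 1: entry -2 ≤ 0; row 2: (74/3)/(4/3) = 37/2; row 3: (4/3)/(2/3) = 2. Minimum is 2 at row 3 (a leaves); pivot element 2/3.
Divide row 3 by 2/3; eliminate column d from the other rows.
z-row update in column RHS: 28/3 − (-1/3)·2 = 10.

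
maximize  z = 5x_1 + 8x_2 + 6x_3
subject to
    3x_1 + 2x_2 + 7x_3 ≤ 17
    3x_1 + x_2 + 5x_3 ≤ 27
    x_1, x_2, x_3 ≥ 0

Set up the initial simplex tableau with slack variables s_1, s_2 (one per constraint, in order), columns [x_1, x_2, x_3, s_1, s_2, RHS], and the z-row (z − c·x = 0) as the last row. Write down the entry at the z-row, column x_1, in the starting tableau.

The z-row carries the negated objective coefficients: the x_1 entry is -5.

-5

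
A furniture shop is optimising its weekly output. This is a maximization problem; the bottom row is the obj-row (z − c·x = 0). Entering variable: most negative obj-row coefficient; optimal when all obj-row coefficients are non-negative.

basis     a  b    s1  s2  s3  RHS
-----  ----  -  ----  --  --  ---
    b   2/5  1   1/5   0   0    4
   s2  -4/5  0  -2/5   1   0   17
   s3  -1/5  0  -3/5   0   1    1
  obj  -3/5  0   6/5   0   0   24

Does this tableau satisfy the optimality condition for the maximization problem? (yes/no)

no

The obj-row has a negative entry -3/5 in column a, so it is not optimal.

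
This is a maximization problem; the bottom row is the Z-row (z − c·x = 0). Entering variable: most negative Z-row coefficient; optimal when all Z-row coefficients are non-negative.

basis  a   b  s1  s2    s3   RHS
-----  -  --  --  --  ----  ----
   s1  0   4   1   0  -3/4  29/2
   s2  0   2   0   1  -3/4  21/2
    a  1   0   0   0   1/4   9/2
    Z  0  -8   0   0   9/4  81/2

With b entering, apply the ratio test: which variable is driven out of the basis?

Column b entries and ratios — s1: (29/2)/4 = 29/8; s2: (21/2)/2 = 21/4; a: 0 ≤ 0, skip.
Smallest ratio is 29/8 in the row of s1, so s1 leaves.

s1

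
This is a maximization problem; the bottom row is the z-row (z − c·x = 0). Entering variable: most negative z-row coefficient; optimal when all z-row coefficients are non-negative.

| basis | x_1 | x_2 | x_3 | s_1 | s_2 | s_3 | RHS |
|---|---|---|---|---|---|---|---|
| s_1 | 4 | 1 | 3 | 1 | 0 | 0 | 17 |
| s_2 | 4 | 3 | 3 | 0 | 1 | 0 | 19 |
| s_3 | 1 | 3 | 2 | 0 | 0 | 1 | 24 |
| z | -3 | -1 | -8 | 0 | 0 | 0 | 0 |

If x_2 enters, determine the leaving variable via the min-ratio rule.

Column x_2 entries and ratios — s_1: 17/1 = 17; s_2: 19/3 = 19/3; s_3: 24/3 = 8.
Smallest ratio is 19/3 in the row of s_2, so s_2 leaves.

s_2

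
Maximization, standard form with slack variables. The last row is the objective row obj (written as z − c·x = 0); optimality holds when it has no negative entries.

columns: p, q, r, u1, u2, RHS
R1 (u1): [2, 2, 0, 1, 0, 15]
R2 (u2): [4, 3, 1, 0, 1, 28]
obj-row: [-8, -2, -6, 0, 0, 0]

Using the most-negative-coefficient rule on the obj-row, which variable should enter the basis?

p

Negative obj-row entries: p: -8, q: -2, r: -6.
The most negative is -8 in column p, so p enters.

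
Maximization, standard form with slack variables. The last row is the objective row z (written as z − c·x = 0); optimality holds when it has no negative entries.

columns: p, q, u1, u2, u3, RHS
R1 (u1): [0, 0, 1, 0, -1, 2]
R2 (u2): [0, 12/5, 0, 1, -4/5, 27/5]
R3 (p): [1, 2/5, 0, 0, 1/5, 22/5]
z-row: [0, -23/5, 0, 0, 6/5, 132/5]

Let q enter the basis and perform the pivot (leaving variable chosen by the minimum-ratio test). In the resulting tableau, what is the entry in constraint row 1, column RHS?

2

Ratio test on column q — row 1: entry 0 ≤ 0; row 2: (27/5)/(12/5) = 9/4; row 3: (22/5)/(2/5) = 11. Minimum is 9/4 at row 2 (u2 leaves); pivot element 12/5.
Divide row 2 by 12/5; eliminate column q from the other rows.
Row 1 update in column RHS: 2 − 0·(9/4) = 2.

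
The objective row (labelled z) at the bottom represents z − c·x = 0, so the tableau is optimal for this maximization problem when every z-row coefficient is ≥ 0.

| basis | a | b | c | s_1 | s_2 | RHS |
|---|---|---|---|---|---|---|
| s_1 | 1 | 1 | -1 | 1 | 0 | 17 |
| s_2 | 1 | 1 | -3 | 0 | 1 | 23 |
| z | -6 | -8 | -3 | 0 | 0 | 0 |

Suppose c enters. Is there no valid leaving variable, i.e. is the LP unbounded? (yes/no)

yes

Every constraint-row entry in column c is ≤ 0, so increasing c is unbounded.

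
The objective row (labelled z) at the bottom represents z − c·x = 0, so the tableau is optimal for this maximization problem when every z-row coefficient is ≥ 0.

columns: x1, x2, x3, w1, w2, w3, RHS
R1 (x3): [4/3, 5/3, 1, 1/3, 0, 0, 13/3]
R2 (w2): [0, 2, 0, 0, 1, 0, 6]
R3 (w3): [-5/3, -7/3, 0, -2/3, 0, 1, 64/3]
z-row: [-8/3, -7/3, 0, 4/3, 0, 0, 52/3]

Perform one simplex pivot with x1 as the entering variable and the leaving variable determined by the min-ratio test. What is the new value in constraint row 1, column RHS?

13/4

Ratio test on column x1 — row 1: (13/3)/(4/3) = 13/4; row 2: entry 0 ≤ 0; row 3: entry -5/3 ≤ 0. Minimum is 13/4 at row 1 (x3 leaves); pivot element 4/3.
Divide row 1 by 4/3; eliminate column x1 from the other rows.
In the new row 1, the RHS entry is the old entry divided by the pivot: (13/3)/(4/3) = 13/4.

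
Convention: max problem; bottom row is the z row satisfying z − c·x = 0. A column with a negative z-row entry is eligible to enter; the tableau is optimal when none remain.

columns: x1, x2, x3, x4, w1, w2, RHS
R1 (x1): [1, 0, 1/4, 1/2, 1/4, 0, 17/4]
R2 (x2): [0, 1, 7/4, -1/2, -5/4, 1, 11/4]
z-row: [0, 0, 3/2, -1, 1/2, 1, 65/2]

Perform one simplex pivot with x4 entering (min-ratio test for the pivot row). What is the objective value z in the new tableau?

Ratio test on column x4 — row 1: (17/4)/(1/2) = 17/2; row 2: entry -1/2 ≤ 0. Minimum is 17/2 at row 1 (x1 leaves); pivot element 1/2.
Pivot on row 1; the z-row RHS becomes 65/2 − (-1)·(17/2) = 41.

41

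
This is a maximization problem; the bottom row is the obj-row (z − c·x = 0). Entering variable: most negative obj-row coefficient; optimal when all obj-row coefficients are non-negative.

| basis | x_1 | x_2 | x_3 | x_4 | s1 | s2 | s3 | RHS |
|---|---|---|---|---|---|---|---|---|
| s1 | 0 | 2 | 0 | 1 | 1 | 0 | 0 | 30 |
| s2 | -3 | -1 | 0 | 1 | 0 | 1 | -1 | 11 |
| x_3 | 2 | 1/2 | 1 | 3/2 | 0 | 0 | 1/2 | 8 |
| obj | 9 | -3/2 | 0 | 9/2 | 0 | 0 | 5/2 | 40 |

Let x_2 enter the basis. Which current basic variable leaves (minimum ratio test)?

Column x_2 entries and ratios — s1: 30/2 = 15; s2: -1 ≤ 0, skip; x_3: 8/(1/2) = 16.
Smallest ratio is 15 in the row of s1, so s1 leaves.

s1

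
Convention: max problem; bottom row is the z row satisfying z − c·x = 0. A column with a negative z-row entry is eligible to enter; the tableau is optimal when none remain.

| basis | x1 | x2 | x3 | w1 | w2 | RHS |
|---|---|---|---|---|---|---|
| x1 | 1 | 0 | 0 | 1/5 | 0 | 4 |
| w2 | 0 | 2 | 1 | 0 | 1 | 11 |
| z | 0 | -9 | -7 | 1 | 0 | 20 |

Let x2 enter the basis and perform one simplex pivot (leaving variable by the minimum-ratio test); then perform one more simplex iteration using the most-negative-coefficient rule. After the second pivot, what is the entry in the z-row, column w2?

7

Ratio test on column x2 — row 1: entry 0 ≤ 0; row 2: 11/2 = 11/2. Minimum is 11/2 at row 2 (w2 leaves); pivot element 2.
Divide row 2 by 2; eliminate column x2 from the other rows.
Second iteration: most negative z-row entry is -5/2 in column x3, so x3 enters.
Ratio test on column x3 — row 1: entry 0 ≤ 0; row 2: (11/2)/(1/2) = 11. Minimum is 11 at row 2 (x2 leaves); pivot element 1/2.
Divide row 2 by 1/2; eliminate column x3 from the other rows.
After both pivots, the entry at the z-row, column w2 is 7.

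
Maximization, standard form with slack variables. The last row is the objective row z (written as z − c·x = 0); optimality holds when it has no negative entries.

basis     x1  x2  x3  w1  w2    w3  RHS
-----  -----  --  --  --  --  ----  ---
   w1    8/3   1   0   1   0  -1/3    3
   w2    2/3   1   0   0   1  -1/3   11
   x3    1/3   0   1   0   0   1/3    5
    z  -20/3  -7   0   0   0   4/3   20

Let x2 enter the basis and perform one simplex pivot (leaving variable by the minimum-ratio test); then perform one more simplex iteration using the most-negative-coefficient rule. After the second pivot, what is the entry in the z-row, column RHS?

56

Ratio test on column x2 — row 1: 3/1 = 3; row 2: 11/1 = 11; row 3: entry 0 ≤ 0. Minimum is 3 at row 1 (w1 leaves); pivot element 1.
Divide row 1 by 1; eliminate column x2 from the other rows.
Second iteration: most negative z-row entry is -1 in column w3, so w3 enters.
Ratio test on column w3 — row 1: entry -1/3 ≤ 0; row 2: entry 0 ≤ 0; row 3: 5/(1/3) = 15. Minimum is 15 at row 3 (x3 leaves); pivot element 1/3.
Divide row 3 by 1/3; eliminate column w3 from the other rows.
After both pivots, the entry at the z-row, column RHS is 56.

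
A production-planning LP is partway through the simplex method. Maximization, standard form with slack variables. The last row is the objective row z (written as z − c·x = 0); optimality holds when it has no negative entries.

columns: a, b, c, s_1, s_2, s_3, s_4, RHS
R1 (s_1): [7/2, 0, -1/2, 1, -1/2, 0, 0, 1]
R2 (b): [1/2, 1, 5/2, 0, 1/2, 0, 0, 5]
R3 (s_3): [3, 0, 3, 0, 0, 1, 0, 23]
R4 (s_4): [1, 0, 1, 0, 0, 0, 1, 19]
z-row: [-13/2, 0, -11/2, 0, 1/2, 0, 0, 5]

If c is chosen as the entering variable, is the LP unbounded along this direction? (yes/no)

no

Column c has positive entries in row(s) 2, 3, 4, so the ratio test bounds it — not unbounded.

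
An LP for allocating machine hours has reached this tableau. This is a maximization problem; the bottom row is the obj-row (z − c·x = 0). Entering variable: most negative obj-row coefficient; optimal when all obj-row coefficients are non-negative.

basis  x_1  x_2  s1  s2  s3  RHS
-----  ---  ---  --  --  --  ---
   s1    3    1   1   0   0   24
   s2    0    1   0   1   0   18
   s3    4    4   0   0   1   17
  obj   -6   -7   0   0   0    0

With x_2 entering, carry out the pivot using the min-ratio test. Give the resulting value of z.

Ratio test on column x_2 — row 1: 24/1 = 24; row 2: 18/1 = 18; row 3: 17/4 = 17/4. Minimum is 17/4 at row 3 (s3 leaves); pivot element 4.
Pivot on row 3; the obj-row RHS becomes 0 − (-7)·(17/4) = 119/4.

119/4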